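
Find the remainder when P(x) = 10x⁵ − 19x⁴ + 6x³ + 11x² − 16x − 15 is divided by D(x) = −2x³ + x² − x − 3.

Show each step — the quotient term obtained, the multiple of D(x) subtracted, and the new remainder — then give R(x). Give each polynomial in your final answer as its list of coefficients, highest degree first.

R = [8, -6]

Step 1: lead(10x⁵ − 19x⁴ + 6x³ + 11x² − 16x − 15) ÷ lead(D) = 10x⁵ ÷ −2x³ = −5x². Subtract (−5x²)·D = 10x⁵ − 5x⁴ + 5x³ + 15x². Remainder: −14x⁴ + x³ − 4x² − 16x − 15.
Step 2: lead(−14x⁴ + x³ − 4x² − 16x − 15) ÷ lead(D) = −14x⁴ ÷ −2x³ = 7x. Subtract (7x)·D = −14x⁴ + 7x³ − 7x² − 21x. Remainder: −6x³ + 3x² + 5x − 15.
Step 3: lead(−6x³ + 3x² + 5x − 15) ÷ lead(D) = −6x³ ÷ −2x³ = 3. Subtract (3)·D = −6x³ + 3x² − 3x − 9. Remainder: 8x − 6.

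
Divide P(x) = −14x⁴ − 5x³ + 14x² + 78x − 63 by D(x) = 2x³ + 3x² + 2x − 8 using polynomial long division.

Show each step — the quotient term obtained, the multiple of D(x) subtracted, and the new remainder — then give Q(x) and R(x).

Q(x) = −7x + 8; R(x) = 4x² + 6x + 1

Step 1: lead(−14x⁴ − 5x³ + 14x² + 78x − 63) ÷ lead(D) = −14x⁴ ÷ 2x³ = −7x. Subtract (−7x)·D = −14x⁴ − 21x³ − 14x² + 56x. Remainder: 16x³ + 28x² + 22x − 63.
Step 2: lead(16x³ + 28x² + 22x − 63) ÷ lead(D) = 16x³ ÷ 2x³ = 8. Subtract (8)·D = 16x³ + 24x² + 16x − 64. Remainder: 4x² + 6x + 1.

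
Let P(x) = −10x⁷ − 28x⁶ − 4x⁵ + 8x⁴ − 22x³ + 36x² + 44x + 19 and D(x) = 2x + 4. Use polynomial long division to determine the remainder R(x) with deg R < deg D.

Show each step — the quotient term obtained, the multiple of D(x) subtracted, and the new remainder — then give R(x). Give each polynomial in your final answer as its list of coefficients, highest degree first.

Step 1: lead(−10x⁷ − 28x⁶ − 4x⁵ + 8x⁴ − 22x³ + 36x² + 44x + 19) ÷ lead(D) = −10x⁷ ÷ 2x = −5x⁶. Subtract (−5x⁶)·D = −10x⁷ − 20x⁶. Remainder: −8x⁶ − 4x⁵ + 8x⁴ − 22x³ + 36x² + 44x + 19.
Step 2: lead(−8x⁶ − 4x⁵ + 8x⁴ − 22x³ + 36x² + 44x + 19) ÷ lead(D) = −8x⁶ ÷ 2x = −4x⁵. Subtract (−4x⁵)·D = −8x⁶ − 16x⁵. Remainder: 12x⁵ + 8x⁴ − 22x³ + 36x² + 44x + 19.
Step 3: lead(12x⁵ + 8x⁴ − 22x³ + 36x² + 44x + 19) ÷ lead(D) = 12x⁵ ÷ 2x = 6x⁴. Subtract (6x⁴)·D = 12x⁵ + 24x⁴. Remainder: −16x⁴ − 22x³ + 36x² + 44x + 19.
Step 4: lead(−16x⁴ − 22x³ + 36x² + 44x + 19) ÷ lead(D) = −16x⁴ ÷ 2x = −8x³. Subtract (−8x³)·D = −16x⁴ − 32x³. Remainder: 10x³ + 36x² + 44x + 19.
Step 5: lead(10x³ + 36x² + 44x + 19) ÷ lead(D) = 10x³ ÷ 2x = 5x². Subtract (5x²)·D = 10x³ + 20x². Remainder: 16x² + 44x + 19.
Step 6: lead(16x² + 44x + 19) ÷ lead(D) = 16x² ÷ 2x = 8x. Subtract (8x)·D = 16x² + 32x. Remainder: 12x + 19.
Step 7: lead(12x + 19) ÷ lead(D) = 12x ÷ 2x = 6. Subtract (6)·D = 12x + 24. Remainder: −5.

R = [-5]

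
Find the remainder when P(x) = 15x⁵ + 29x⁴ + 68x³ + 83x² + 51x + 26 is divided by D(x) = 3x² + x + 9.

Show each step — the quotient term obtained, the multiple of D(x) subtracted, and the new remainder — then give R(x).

Step 1: lead(15x⁵ + 29x⁴ + 68x³ + 83x² + 51x + 26) ÷ lead(D) = 15x⁵ ÷ 3x² = 5x³. Subtract (5x³)·D = 15x⁵ + 5x⁴ + 45x³. Remainder: 24x⁴ + 23x³ + 83x² + 51x + 26.
Step 2: lead(24x⁴ + 23x³ + 83x² + 51x + 26) ÷ lead(D) = 24x⁴ ÷ 3x² = 8x². Subtract (8x²)·D = 24x⁴ + 8x³ + 72x². Remainder: 15x³ + 11x² + 51x + 26.
Step 3: lead(15x³ + 11x² + 51x + 26) ÷ lead(D) = 15x³ ÷ 3x² = 5x. Subtract (5x)·D = 15x³ + 5x² + 45x. Remainder: 6x² + 6x + 26.
Step 4: lead(6x² + 6x + 26) ÷ lead(D) = 6x² ÷ 3x² = 2. Subtract (2)·D = 6x² + 2x + 18. Remainder: 4x + 8.

R(x) = 4x + 8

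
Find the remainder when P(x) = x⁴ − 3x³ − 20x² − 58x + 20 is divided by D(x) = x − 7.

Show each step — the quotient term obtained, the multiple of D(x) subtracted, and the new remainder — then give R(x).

R(x) = 6

Step 1: lead(x⁴ − 3x³ − 20x² − 58x + 20) ÷ lead(D) = x⁴ ÷ x = x³. Subtract (x³)·D = x⁴ − 7x³. Remainder: 4x³ − 20x² − 58x + 20.
Step 2: lead(4x³ − 20x² − 58x + 20) ÷ lead(D) = 4x³ ÷ x = 4x². Subtract (4x²)·D = 4x³ − 28x². Remainder: 8x² − 58x + 20.
Step 3: lead(8x² − 58x + 20) ÷ lead(D) = 8x² ÷ x = 8x. Subtract (8x)·D = 8x² − 56x. Remainder: −2x + 20.
Step 4: lead(−2x + 20) ÷ lead(D) = −2x ÷ x = −2. Subtract (−2)·D = −2x + 14. Remainder: 6.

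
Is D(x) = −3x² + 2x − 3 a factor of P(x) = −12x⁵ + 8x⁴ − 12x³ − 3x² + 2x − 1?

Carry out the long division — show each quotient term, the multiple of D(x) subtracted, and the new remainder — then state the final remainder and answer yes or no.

Step 1: lead(−12x⁵ + 8x⁴ − 12x³ − 3x² + 2x − 1) ÷ lead(D) = −12x⁵ ÷ −3x² = 4x³. Subtract (4x³)·D = −12x⁵ + 8x⁴ − 12x³. Remainder: −3x² + 2x − 1.
Step 2: lead(−3x² + 2x − 1) ÷ lead(D) = −3x² ÷ −3x² = 1. Subtract (1)·D = −3x² + 2x − 3. Remainder: 2.

R(x) = 2, so D(x) is not a factor of P(x). no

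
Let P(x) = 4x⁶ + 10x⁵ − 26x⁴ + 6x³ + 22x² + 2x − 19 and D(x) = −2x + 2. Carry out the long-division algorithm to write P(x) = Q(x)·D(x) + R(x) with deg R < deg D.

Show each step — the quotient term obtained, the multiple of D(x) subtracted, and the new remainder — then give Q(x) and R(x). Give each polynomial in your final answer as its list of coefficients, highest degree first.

Q = [-2, -7, 6, 3, -8, -9]; R = [-1]

Step 1: lead(4x⁶ + 10x⁵ − 26x⁴ + 6x³ + 22x² + 2x − 19) ÷ lead(D) = 4x⁶ ÷ −2x = −2x⁵. Subtract (−2x⁵)·D = 4x⁶ − 4x⁵. Remainder: 14x⁵ − 26x⁴ + 6x³ + 22x² + 2x − 19.
Step 2: lead(14x⁵ − 26x⁴ + 6x³ + 22x² + 2x − 19) ÷ lead(D) = 14x⁵ ÷ −2x = −7x⁴. Subtract (−7x⁴)·D = 14x⁵ − 14x⁴. Remainder: −12x⁴ + 6x³ + 22x² + 2x − 19.
Step 3: lead(−12x⁴ + 6x³ + 22x² + 2x − 19) ÷ lead(D) = −12x⁴ ÷ −2x = 6x³. Subtract (6x³)·D = −12x⁴ + 12x³. Remainder: −6x³ + 22x² + 2x − 19.
Step 4: lead(−6x³ + 22x² + 2x − 19) ÷ lead(D) = −6x³ ÷ −2x = 3x². Subtract (3x²)·D = −6x³ + 6x². Remainder: 16x² + 2x − 19.
Step 5: lead(16x² + 2x − 19) ÷ lead(D) = 16x² ÷ −2x = −8x. Subtract (−8x)·D = 16x² − 16x. Remainder: 18x − 19.
Step 6: lead(18x − 19) ÷ lead(D) = 18x ÷ −2x = −9. Subtract (−9)·D = 18x − 18. Remainder: −1.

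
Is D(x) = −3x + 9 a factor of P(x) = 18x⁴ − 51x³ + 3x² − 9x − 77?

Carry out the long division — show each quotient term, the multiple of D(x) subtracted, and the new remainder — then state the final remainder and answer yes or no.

R(x) = 4, so D(x) is not a factor of P(x). no

Step 1: lead(18x⁴ − 51x³ + 3x² − 9x − 77) ÷ lead(D) = 18x⁴ ÷ −3x = −6x³. Subtract (−6x³)·D = 18x⁴ − 54x³. Remainder: 3x³ + 3x² − 9x − 77.
Step 2: lead(3x³ + 3x² − 9x − 77) ÷ lead(D) = 3x³ ÷ −3x = −x². Subtract (−x²)·D = 3x³ − 9x². Remainder: 12x² − 9x − 77.
Step 3: lead(12x² − 9x − 77) ÷ lead(D) = 12x² ÷ −3x = −4x. Subtract (−4x)·D = 12x² − 36x. Remainder: 27x − 77.
Step 4: lead(27x − 77) ÷ lead(D) = 27x ÷ −3x = −9. Subtract (−9)·D = 27x − 81. Remainder: 4.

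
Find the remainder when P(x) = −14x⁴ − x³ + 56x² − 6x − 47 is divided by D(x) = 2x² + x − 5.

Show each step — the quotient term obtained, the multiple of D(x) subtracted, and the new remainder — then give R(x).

Step 1: lead(−14x⁴ − x³ + 56x² − 6x − 47) ÷ lead(D) = −14x⁴ ÷ 2x² = −7x². Subtract (−7x²)·D = −14x⁴ − 7x³ + 35x². Remainder: 6x³ + 21x² − 6x − 47.
Step 2: lead(6x³ + 21x² − 6x − 47) ÷ lead(D) = 6x³ ÷ 2x² = 3x. Subtract (3x)·D = 6x³ + 3x² − 15x. Remainder: 18x² + 9x − 47.
Step 3: lead(18x² + 9x − 47) ÷ lead(D) = 18x² ÷ 2x² = 9. Subtract (9)·D = 18x² + 9x − 45. Remainder: −2.

R(x) = −2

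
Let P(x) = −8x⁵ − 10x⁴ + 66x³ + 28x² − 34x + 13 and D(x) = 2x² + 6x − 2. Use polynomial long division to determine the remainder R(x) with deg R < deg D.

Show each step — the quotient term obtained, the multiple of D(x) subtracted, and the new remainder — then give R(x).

Step 1: lead(−8x⁵ − 10x⁴ + 66x³ + 28x² − 34x + 13) ÷ lead(D) = −8x⁵ ÷ 2x² = −4x³. Subtract (−4x³)·D = −8x⁵ − 24x⁴ + 8x³. Remainder: 14x⁴ + 58x³ + 28x² − 34x + 13.
Step 2: lead(14x⁴ + 58x³ + 28x² − 34x + 13) ÷ lead(D) = 14x⁴ ÷ 2x² = 7x². Subtract (7x²)·D = 14x⁴ + 42x³ − 14x². Remainder: 16x³ + 42x² − 34x + 13.
Step 3: lead(16x³ + 42x² − 34x + 13) ÷ lead(D) = 16x³ ÷ 2x² = 8x. Subtract (8x)·D = 16x³ + 48x² − 16x. Remainder: −6x² − 18x + 13.
Step 4: lead(−6x² − 18x + 13) ÷ lead(D) = −6x² ÷ 2x² = −3. Subtract (−3)·D = −6x² − 18x + 6. Remainder: 7.

R(x) = 7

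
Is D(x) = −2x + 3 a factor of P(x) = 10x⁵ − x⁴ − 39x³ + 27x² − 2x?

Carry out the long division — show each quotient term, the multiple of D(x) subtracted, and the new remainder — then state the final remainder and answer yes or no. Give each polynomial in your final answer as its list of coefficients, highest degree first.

R = [-3], so D(x) is not a factor of P(x). no

Step 1: lead(10x⁵ − x⁴ − 39x³ + 27x² − 2x) ÷ lead(D) = 10x⁵ ÷ −2x = −5x⁴. Subtract (−5x⁴)·D = 10x⁵ − 15x⁴. Remainder: 14x⁴ − 39x³ + 27x² − 2x.
Step 2: lead(14x⁴ − 39x³ + 27x² − 2x) ÷ lead(D) = 14x⁴ ÷ −2x = −7x³. Subtract (−7x³)·D = 14x⁴ − 21x³. Remainder: −18x³ + 27x² − 2x.
Step 3: lead(−18x³ + 27x² − 2x) ÷ lead(D) = −18x³ ÷ −2x = 9x². Subtract (9x²)·D = −18x³ + 27x². Remainder: −2x.
Step 4: lead(−2x) ÷ lead(D) = −2x ÷ −2x = 1. Subtract (1)·D = −2x + 3. Remainder: −3.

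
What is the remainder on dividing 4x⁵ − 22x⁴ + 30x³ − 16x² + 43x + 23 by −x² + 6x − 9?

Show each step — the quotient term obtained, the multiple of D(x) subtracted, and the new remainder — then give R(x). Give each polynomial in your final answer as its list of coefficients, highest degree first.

Step 1: lead(4x⁵ − 22x⁴ + 30x³ − 16x² + 43x + 23) ÷ lead(D) = 4x⁵ ÷ −x² = −4x³. Subtract (−4x³)·D = 4x⁵ − 24x⁴ + 36x³. Remainder: 2x⁴ − 6x³ − 16x² + 43x + 23.
Step 2: lead(2x⁴ − 6x³ − 16x² + 43x + 23) ÷ lead(D) = 2x⁴ ÷ −x² = −2x². Subtract (−2x²)·D = 2x⁴ − 12x³ + 18x². Remainder: 6x³ − 34x² + 43x + 23.
Step 3: lead(6x³ − 34x² + 43x + 23) ÷ lead(D) = 6x³ ÷ −x² = −6x. Subtract (−6x)·D = 6x³ − 36x² + 54x. Remainder: 2x² − 11x + 23.
Step 4: lead(2x² − 11x + 23) ÷ lead(D) = 2x² ÷ −x² = −2. Subtract (−2)·D = 2x² − 12x + 18. Remainder: x + 5.

R = [1, 5]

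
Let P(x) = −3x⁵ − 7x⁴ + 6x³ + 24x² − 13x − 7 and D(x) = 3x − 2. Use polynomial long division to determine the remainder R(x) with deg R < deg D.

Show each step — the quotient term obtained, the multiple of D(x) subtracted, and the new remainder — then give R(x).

Step 1: lead(−3x⁵ − 7x⁴ + 6x³ + 24x² − 13x − 7) ÷ lead(D) = −3x⁵ ÷ 3x = −x⁴. Subtract (−x⁴)·D = −3x⁵ + 2x⁴. Remainder: −9x⁴ + 6x³ + 24x² − 13x − 7.
Step 2: lead(−9x⁴ + 6x³ + 24x² − 13x − 7) ÷ lead(D) = −9x⁴ ÷ 3x = −3x³. Subtract (−3x³)·D = −9x⁴ + 6x³. Remainder: 24x² − 13x − 7.
Step 3: lead(24x² − 13x − 7) ÷ lead(D) = 24x² ÷ 3x = 8x. Subtract (8x)·D = 24x² − 16x. Remainder: 3x − 7.
Step 4: lead(3x − 7) ÷ lead(D) = 3x ÷ 3x = 1. Subtract (1)·D = 3x − 2. Remainder: −5.

R(x) = −5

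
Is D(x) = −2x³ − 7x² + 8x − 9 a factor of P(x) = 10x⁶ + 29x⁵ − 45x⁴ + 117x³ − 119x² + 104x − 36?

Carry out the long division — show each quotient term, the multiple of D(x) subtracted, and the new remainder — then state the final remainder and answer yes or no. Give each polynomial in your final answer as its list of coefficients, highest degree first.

R = [0], so D(x) is a factor of P(x). yes

Step 1: lead(10x⁶ + 29x⁵ − 45x⁴ + 117x³ − 119x² + 104x − 36) ÷ lead(D) = 10x⁶ ÷ −2x³ = −5x³. Subtract (−5x³)·D = 10x⁶ + 35x⁵ − 40x⁴ + 45x³. Remainder: −6x⁵ − 5x⁴ + 72x³ − 119x² + 104x − 36.
Step 2: lead(−6x⁵ − 5x⁴ + 72x³ − 119x² + 104x − 36) ÷ lead(D) = −6x⁵ ÷ −2x³ = 3x². Subtract (3x²)·D = −6x⁵ − 21x⁴ + 24x³ − 27x². Remainder: 16x⁴ + 48x³ − 92x² + 104x − 36.
Step 3: lead(16x⁴ + 48x³ − 92x² + 104x − 36) ÷ lead(D) = 16x⁴ ÷ −2x³ = −8x. Subtract (−8x)·D = 16x⁴ + 56x³ − 64x² + 72x. Remainder: −8x³ − 28x² + 32x − 36.
Step 4: lead(−8x³ − 28x² + 32x − 36) ÷ lead(D) = −8x³ ÷ −2x³ = 4. Subtract (4)·D = −8x³ − 28x² + 32x − 36. Remainder: 0.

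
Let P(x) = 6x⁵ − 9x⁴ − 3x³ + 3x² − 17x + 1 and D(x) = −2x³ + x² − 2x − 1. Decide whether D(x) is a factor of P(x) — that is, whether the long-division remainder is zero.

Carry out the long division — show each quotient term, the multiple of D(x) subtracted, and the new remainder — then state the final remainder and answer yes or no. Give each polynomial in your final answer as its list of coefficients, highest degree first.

Step 1: lead(6x⁵ − 9x⁴ − 3x³ + 3x² − 17x + 1) ÷ lead(D) = 6x⁵ ÷ −2x³ = −3x². Subtract (−3x²)·D = 6x⁵ − 3x⁴ + 6x³ + 3x². Remainder: −6x⁴ − 9x³ − 17x + 1.
Step 2: lead(−6x⁴ − 9x³ − 17x + 1) ÷ lead(D) = −6x⁴ ÷ −2x³ = 3x. Subtract (3x)·D = −6x⁴ + 3x³ − 6x² − 3x. Remainder: −12x³ + 6x² − 14x + 1.
Step 3: lead(−12x³ + 6x² − 14x + 1) ÷ lead(D) = −12x³ ÷ −2x³ = 6. Subtract (6)·D = −12x³ + 6x² − 12x − 6. Remainder: −2x + 7.

R = [-2, 7], so D(x) is not a factor of P(x). no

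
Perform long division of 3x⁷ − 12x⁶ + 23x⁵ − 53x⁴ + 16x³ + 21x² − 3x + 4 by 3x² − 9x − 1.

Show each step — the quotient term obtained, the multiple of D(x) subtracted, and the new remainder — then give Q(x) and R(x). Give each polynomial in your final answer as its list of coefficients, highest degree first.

Step 1: lead(3x⁷ − 12x⁶ + 23x⁵ − 53x⁴ + 16x³ + 21x² − 3x + 4) ÷ lead(D) = 3x⁷ ÷ 3x² = x⁵. Subtract (x⁵)·D = 3x⁷ − 9x⁶ − x⁵. Remainder: −3x⁶ + 24x⁵ − 53x⁴ + 16x³ + 21x² − 3x + 4.
Step 2: lead(−3x⁶ + 24x⁵ − 53x⁴ + 16x³ + 21x² − 3x + 4) ÷ lead(D) = −3x⁶ ÷ 3x² = −x⁴. Subtract (−x⁴)·D = −3x⁶ + 9x⁵ + x⁴. Remainder: 15x⁵ − 54x⁴ + 16x³ + 21x² − 3x + 4.
Step 3: lead(15x⁵ − 54x⁴ + 16x³ + 21x² − 3x + 4) ÷ lead(D) = 15x⁵ ÷ 3x² = 5x³. Subtract (5x³)·D = 15x⁵ − 45x⁴ − 5x³. Remainder: −9x⁴ + 21x³ + 21x² − 3x + 4.
Step 4: lead(−9x⁴ + 21x³ + 21x² − 3x + 4) ÷ lead(D) = −9x⁴ ÷ 3x² = −3x². Subtract (−3x²)·D = −9x⁴ + 27x³ + 3x². Remainder: −6x³ + 18x² − 3x + 4.
Step 5: lead(−6x³ + 18x² − 3x + 4) ÷ lead(D) = −6x³ ÷ 3x² = −2x. Subtract (−2x)·D = −6x³ + 18x² + 2x. Remainder: −5x + 4.

Q = [1, -1, 5, -3, -2, 0]; R = [-5, 4]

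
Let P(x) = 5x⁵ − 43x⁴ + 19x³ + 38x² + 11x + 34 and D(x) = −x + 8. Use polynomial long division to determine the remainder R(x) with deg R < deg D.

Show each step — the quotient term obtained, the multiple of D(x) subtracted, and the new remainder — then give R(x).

R(x) = −6

Step 1: lead(5x⁵ − 43x⁴ + 19x³ + 38x² + 11x + 34) ÷ lead(D) = 5x⁵ ÷ −x = −5x⁴. Subtract (−5x⁴)·D = 5x⁵ − 40x⁴. Remainder: −3x⁴ + 19x³ + 38x² + 11x + 34.
Step 2: lead(−3x⁴ + 19x³ + 38x² + 11x + 34) ÷ lead(D) = −3x⁴ ÷ −x = 3x³. Subtract (3x³)·D = −3x⁴ + 24x³. Remainder: −5x³ + 38x² + 11x + 34.
Step 3: lead(−5x³ + 38x² + 11x + 34) ÷ lead(D) = −5x³ ÷ −x = 5x². Subtract (5x²)·D = −5x³ + 40x². Remainder: −2x² + 11x + 34.
Step 4: lead(−2x² + 11x + 34) ÷ lead(D) = −2x² ÷ −x = 2x. Subtract (2x)·D = −2x² + 16x. Remainder: −5x + 34.
Step 5: lead(−5x + 34) ÷ lead(D) = −5x ÷ −x = 5. Subtract (5)·D = −5x + 40. Remainder: −6.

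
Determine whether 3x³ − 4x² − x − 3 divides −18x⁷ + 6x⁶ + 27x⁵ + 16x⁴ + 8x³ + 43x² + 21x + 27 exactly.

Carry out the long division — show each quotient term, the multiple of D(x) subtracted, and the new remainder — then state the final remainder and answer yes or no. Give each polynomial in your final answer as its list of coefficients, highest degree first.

Step 1: lead(−18x⁷ + 6x⁶ + 27x⁵ + 16x⁴ + 8x³ + 43x² + 21x + 27) ÷ lead(D) = −18x⁷ ÷ 3x³ = −6x⁴. Subtract (−6x⁴)·D = −18x⁷ + 24x⁶ + 6x⁵ + 18x⁴. Remainder: −18x⁶ + 21x⁵ − 2x⁴ + 8x³ + 43x² + 21x + 27.
Step 2: lead(−18x⁶ + 21x⁵ − 2x⁴ + 8x³ + 43x² + 21x + 27) ÷ lead(D) = −18x⁶ ÷ 3x³ = −6x³. Subtract (−6x³)·D = −18x⁶ + 24x⁵ + 6x⁴ + 18x³. Remainder: −3x⁵ − 8x⁴ − 10x³ + 43x² + 21x + 27.
Step 3: lead(−3x⁵ − 8x⁴ − 10x³ + 43x² + 21x + 27) ÷ lead(D) = −3x⁵ ÷ 3x³ = −x². Subtract (−x²)·D = −3x⁵ + 4x⁴ + x³ + 3x². Remainder: −12x⁴ − 11x³ + 40x² + 21x + 27.
Step 4: lead(−12x⁴ − 11x³ + 40x² + 21x + 27) ÷ lead(D) = −12x⁴ ÷ 3x³ = −4x. Subtract (−4x)·D = −12x⁴ + 16x³ + 4x² + 12x. Remainder: −27x³ + 36x² + 9x + 27.
Step 5: lead(−27x³ + 36x² + 9x + 27) ÷ lead(D) = −27x³ ÷ 3x³ = −9. Subtract (−9)·D = −27x³ + 36x² + 9x + 27. Remainder: 0.

R = [0], so D(x) is a factor of P(x). yes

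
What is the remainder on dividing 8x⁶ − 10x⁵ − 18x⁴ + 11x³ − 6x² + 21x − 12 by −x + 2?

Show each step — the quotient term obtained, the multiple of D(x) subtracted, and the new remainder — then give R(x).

R(x) = −2

Step 1: lead(8x⁶ − 10x⁵ − 18x⁴ + 11x³ − 6x² + 21x − 12) ÷ lead(D) = 8x⁶ ÷ −x = −8x⁵. Subtract (−8x⁵)·D = 8x⁶ − 16x⁵. Remainder: 6x⁵ − 18x⁴ + 11x³ − 6x² + 21x − 12.
Step 2: lead(6x⁵ − 18x⁴ + 11x³ − 6x² + 21x − 12) ÷ lead(D) = 6x⁵ ÷ −x = −6x⁴. Subtract (−6x⁴)·D = 6x⁵ − 12x⁴. Remainder: −6x⁴ + 11x³ − 6x² + 21x − 12.
Step 3: lead(−6x⁴ + 11x³ − 6x² + 21x − 12) ÷ lead(D) = −6x⁴ ÷ −x = 6x³. Subtract (6x³)·D = −6x⁴ + 12x³. Remainder: −x³ − 6x² + 21x − 12.
Step 4: lead(−x³ − 6x² + 21x − 12) ÷ lead(D) = −x³ ÷ −x = x². Subtract (x²)·D = −x³ + 2x². Remainder: −8x² + 21x − 12.
Step 5: lead(−8x² + 21x − 12) ÷ lead(D) = −8x² ÷ −x = 8x. Subtract (8x)·D = −8x² + 16x. Remainder: 5x − 12.
Step 6: lead(5x − 12) ÷ lead(D) = 5x ÷ −x = −5. Subtract (−5)·D = 5x − 10. Remainder: −2.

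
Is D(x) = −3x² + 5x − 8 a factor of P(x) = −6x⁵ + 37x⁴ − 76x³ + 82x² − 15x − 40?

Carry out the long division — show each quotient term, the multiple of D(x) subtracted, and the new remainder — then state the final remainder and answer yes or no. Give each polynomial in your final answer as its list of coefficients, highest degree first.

R = [0], so D(x) is a factor of P(x). yes

Step 1: lead(−6x⁵ + 37x⁴ − 76x³ + 82x² − 15x − 40) ÷ lead(D) = −6x⁵ ÷ −3x² = 2x³. Subtract (2x³)·D = −6x⁵ + 10x⁴ − 16x³. Remainder: 27x⁴ − 60x³ + 82x² − 15x − 40.
Step 2: lead(27x⁴ − 60x³ + 82x² − 15x − 40) ÷ lead(D) = 27x⁴ ÷ −3x² = −9x². Subtract (−9x²)·D = 27x⁴ − 45x³ + 72x². Remainder: −15x³ + 10x² − 15x − 40.
Step 3: lead(−15x³ + 10x² − 15x − 40) ÷ lead(D) = −15x³ ÷ −3x² = 5x. Subtract (5x)·D = −15x³ + 25x² − 40x. Remainder: −15x² + 25x − 40.
Step 4: lead(−15x² + 25x − 40) ÷ lead(D) = −15x² ÷ −3x² = 5. Subtract (5)·D = −15x² + 25x − 40. Remainder: 0.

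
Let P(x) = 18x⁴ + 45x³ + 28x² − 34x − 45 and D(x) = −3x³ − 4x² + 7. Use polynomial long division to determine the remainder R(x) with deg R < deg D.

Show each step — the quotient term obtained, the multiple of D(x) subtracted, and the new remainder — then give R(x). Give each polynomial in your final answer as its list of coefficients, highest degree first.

R = [8, 4]

Step 1: lead(18x⁴ + 45x³ + 28x² − 34x − 45) ÷ lead(D) = 18x⁴ ÷ −3x³ = −6x. Subtract (−6x)·D = 18x⁴ + 24x³ − 42x. Remainder: 21x³ + 28x² + 8x − 45.
Step 2: lead(21x³ + 28x² + 8x − 45) ÷ lead(D) = 21x³ ÷ −3x³ = −7. Subtract (−7)·D = 21x³ + 28x² − 49. Remainder: 8x + 4.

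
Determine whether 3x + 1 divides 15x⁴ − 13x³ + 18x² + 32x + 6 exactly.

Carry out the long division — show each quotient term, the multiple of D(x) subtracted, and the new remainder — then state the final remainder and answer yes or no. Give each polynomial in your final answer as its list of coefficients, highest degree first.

R = [-2], so D(x) is not a factor of P(x). no

Step 1: lead(15x⁴ − 13x³ + 18x² + 32x + 6) ÷ lead(D) = 15x⁴ ÷ 3x = 5x³. Subtract (5x³)·D = 15x⁴ + 5x³. Remainder: −18x³ + 18x² + 32x + 6.
Step 2: lead(−18x³ + 18x² + 32x + 6) ÷ lead(D) = −18x³ ÷ 3x = −6x². Subtract (−6x²)·D = −18x³ − 6x². Remainder: 24x² + 32x + 6.
Step 3: lead(24x² + 32x + 6) ÷ lead(D) = 24x² ÷ 3x = 8x. Subtract (8x)·D = 24x² + 8x. Remainder: 24x + 6.
Step 4: lead(24x + 6) ÷ lead(D) = 24x ÷ 3x = 8. Subtract (8)·D = 24x + 8. Remainder: −2.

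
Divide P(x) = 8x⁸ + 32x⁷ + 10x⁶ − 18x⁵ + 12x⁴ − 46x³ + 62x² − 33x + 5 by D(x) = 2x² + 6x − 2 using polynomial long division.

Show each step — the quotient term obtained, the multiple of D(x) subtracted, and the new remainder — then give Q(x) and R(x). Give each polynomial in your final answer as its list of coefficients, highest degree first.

Step 1: lead(8x⁸ + 32x⁷ + 10x⁶ − 18x⁵ + 12x⁴ − 46x³ + 62x² − 33x + 5) ÷ lead(D) = 8x⁸ ÷ 2x² = 4x⁶. Subtract (4x⁶)·D = 8x⁸ + 24x⁷ − 8x⁶. Remainder: 8x⁷ + 18x⁶ − 18x⁵ + 12x⁴ − 46x³ + 62x² − 33x + 5.
Step 2: lead(8x⁷ + 18x⁶ − 18x⁵ + 12x⁴ − 46x³ + 62x² − 33x + 5) ÷ lead(D) = 8x⁷ ÷ 2x² = 4x⁵. Subtract (4x⁵)·D = 8x⁷ + 24x⁶ − 8x⁵. Remainder: −6x⁶ − 10x⁵ + 12x⁴ − 46x³ + 62x² − 33x + 5.
Step 3: lead(−6x⁶ − 10x⁵ + 12x⁴ − 46x³ + 62x² − 33x + 5) ÷ lead(D) = −6x⁶ ÷ 2x² = −3x⁴. Subtract (−3x⁴)·D = −6x⁶ − 18x⁵ + 6x⁴. Remainder: 8x⁵ + 6x⁴ − 46x³ + 62x² − 33x + 5.
Step 4: lead(8x⁵ + 6x⁴ − 46x³ + 62x² − 33x + 5) ÷ lead(D) = 8x⁵ ÷ 2x² = 4x³. Subtract (4x³)·D = 8x⁵ + 24x⁴ − 8x³. Remainder: −18x⁴ − 38x³ + 62x² − 33x + 5.
Step 5: lead(−18x⁴ − 38x³ + 62x² − 33x + 5) ÷ lead(D) = −18x⁴ ÷ 2x² = −9x². Subtract (−9x²)·D = −18x⁴ − 54x³ + 18x². Remainder: 16x³ + 44x² − 33x + 5.
Step 6: lead(16x³ + 44x² − 33x + 5) ÷ lead(D) = 16x³ ÷ 2x² = 8x. Subtract (8x)·D = 16x³ + 48x² − 16x. Remainder: −4x² − 17x + 5.
Step 7: lead(−4x² − 17x + 5) ÷ lead(D) = −4x² ÷ 2x² = −2. Subtract (−2)·D = −4x² − 12x + 4. Remainder: −5x + 1.

Q = [4, 4, -3, 4, -9, 8, -2]; R = [-5, 1]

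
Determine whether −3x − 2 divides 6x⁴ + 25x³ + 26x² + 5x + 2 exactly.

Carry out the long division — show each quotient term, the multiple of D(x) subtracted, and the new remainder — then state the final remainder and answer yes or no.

R(x) = 4, so D(x) is not a factor of P(x). no

Step 1: lead(6x⁴ + 25x³ + 26x² + 5x + 2) ÷ lead(D) = 6x⁴ ÷ −3x = −2x³. Subtract (−2x³)·D = 6x⁴ + 4x³. Remainder: 21x³ + 26x² + 5x + 2.
Step 2: lead(21x³ + 26x² + 5x + 2) ÷ lead(D) = 21x³ ÷ −3x = −7x². Subtract (−7x²)·D = 21x³ + 14x². Remainder: 12x² + 5x + 2.
Step 3: lead(12x² + 5x + 2) ÷ lead(D) = 12x² ÷ −3x = −4x. Subtract (−4x)·D = 12x² + 8x. Remainder: −3x + 2.
Step 4: lead(−3x + 2) ÷ lead(D) = −3x ÷ −3x = 1. Subtract (1)·D = −3x − 2. Remainder: 4.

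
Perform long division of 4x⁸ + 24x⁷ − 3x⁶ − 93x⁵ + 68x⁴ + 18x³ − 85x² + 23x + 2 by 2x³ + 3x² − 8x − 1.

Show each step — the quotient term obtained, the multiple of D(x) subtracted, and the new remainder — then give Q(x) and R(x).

Step 1: lead(4x⁸ + 24x⁷ − 3x⁶ − 93x⁵ + 68x⁴ + 18x³ − 85x² + 23x + 2) ÷ lead(D) = 4x⁸ ÷ 2x³ = 2x⁵. Subtract (2x⁵)·D = 4x⁸ + 6x⁷ − 16x⁶ − 2x⁵. Remainder: 18x⁷ + 13x⁶ − 91x⁵ + 68x⁴ + 18x³ − 85x² + 23x + 2.
Step 2: lead(18x⁷ + 13x⁶ − 91x⁵ + 68x⁴ + 18x³ − 85x² + 23x + 2) ÷ lead(D) = 18x⁷ ÷ 2x³ = 9x⁴. Subtract (9x⁴)·D = 18x⁷ + 27x⁶ − 72x⁵ − 9x⁴. Remainder: −14x⁶ − 19x⁵ + 77x⁴ + 18x³ − 85x² + 23x + 2.
Step 3: lead(−14x⁶ − 19x⁵ + 77x⁴ + 18x³ − 85x² + 23x + 2) ÷ lead(D) = −14x⁶ ÷ 2x³ = −7x³. Subtract (−7x³)·D = −14x⁶ − 21x⁵ + 56x⁴ + 7x³. Remainder: 2x⁵ + 21x⁴ + 11x³ − 85x² + 23x + 2.
Step 4: lead(2x⁵ + 21x⁴ + 11x³ − 85x² + 23x + 2) ÷ lead(D) = 2x⁵ ÷ 2x³ = x². Subtract (x²)·D = 2x⁵ + 3x⁴ − 8x³ − x². Remainder: 18x⁴ + 19x³ − 84x² + 23x + 2.
Step 5: lead(18x⁴ + 19x³ − 84x² + 23x + 2) ÷ lead(D) = 18x⁴ ÷ 2x³ = 9x. Subtract (9x)·D = 18x⁴ + 27x³ − 72x² − 9x. Remainder: −8x³ − 12x² + 32x + 2.
Step 6: lead(−8x³ − 12x² + 32x + 2) ÷ lead(D) = −8x³ ÷ 2x³ = −4. Subtract (−4)·D = −8x³ − 12x² + 32x + 4. Remainder: −2.

Q(x) = 2x⁵ + 9x⁴ − 7x³ + x² + 9x − 4; R(x) = −2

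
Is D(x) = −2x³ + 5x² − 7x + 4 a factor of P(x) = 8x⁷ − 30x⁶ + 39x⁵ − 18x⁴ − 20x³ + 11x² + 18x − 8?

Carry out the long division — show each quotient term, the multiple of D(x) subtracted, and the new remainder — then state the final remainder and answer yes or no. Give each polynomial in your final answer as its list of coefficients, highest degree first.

R = [0], so D(x) is a factor of P(x). yes

Step 1: lead(8x⁷ − 30x⁶ + 39x⁵ − 18x⁴ − 20x³ + 11x² + 18x − 8) ÷ lead(D) = 8x⁷ ÷ −2x³ = −4x⁴. Subtract (−4x⁴)·D = 8x⁷ − 20x⁶ + 28x⁵ − 16x⁴. Remainder: −10x⁶ + 11x⁵ − 2x⁴ − 20x³ + 11x² + 18x − 8.
Step 2: lead(−10x⁶ + 11x⁵ − 2x⁴ − 20x³ + 11x² + 18x − 8) ÷ lead(D) = −10x⁶ ÷ −2x³ = 5x³. Subtract (5x³)·D = −10x⁶ + 25x⁵ − 35x⁴ + 20x³. Remainder: −14x⁵ + 33x⁴ − 40x³ + 11x² + 18x − 8.
Step 3: lead(−14x⁵ + 33x⁴ − 40x³ + 11x² + 18x − 8) ÷ lead(D) = −14x⁵ ÷ −2x³ = 7x². Subtract (7x²)·D = −14x⁵ + 35x⁴ − 49x³ + 28x². Remainder: −2x⁴ + 9x³ − 17x² + 18x − 8.
Step 4: lead(−2x⁴ + 9x³ − 17x² + 18x − 8) ÷ lead(D) = −2x⁴ ÷ −2x³ = x. Subtract (x)·D = −2x⁴ + 5x³ − 7x² + 4x. Remainder: 4x³ − 10x² + 14x − 8.
Step 5: lead(4x³ − 10x² + 14x − 8) ÷ lead(D) = 4x³ ÷ −2x³ = −2. Subtract (−2)·D = 4x³ − 10x² + 14x − 8. Remainder: 0.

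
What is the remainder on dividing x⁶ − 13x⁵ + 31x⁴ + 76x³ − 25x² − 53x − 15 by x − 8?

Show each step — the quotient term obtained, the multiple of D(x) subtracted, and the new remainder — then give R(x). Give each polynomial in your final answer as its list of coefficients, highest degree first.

R = [9]

Step 1: lead(x⁶ − 13x⁵ + 31x⁴ + 76x³ − 25x² − 53x − 15) ÷ lead(D) = x⁶ ÷ x = x⁵. Subtract (x⁵)·D = x⁶ − 8x⁵. Remainder: −5x⁵ + 31x⁴ + 76x³ − 25x² − 53x − 15.
Step 2: lead(−5x⁵ + 31x⁴ + 76x³ − 25x² − 53x − 15) ÷ lead(D) = −5x⁵ ÷ x = −5x⁴. Subtract (−5x⁴)·D = −5x⁵ + 40x⁴. Remainder: −9x⁴ + 76x³ − 25x² − 53x − 15.
Step 3: lead(−9x⁴ + 76x³ − 25x² − 53x − 15) ÷ lead(D) = −9x⁴ ÷ x = −9x³. Subtract (−9x³)·D = −9x⁴ + 72x³. Remainder: 4x³ − 25x² − 53x − 15.
Step 4: lead(4x³ − 25x² − 53x − 15) ÷ lead(D) = 4x³ ÷ x = 4x². Subtract (4x²)·D = 4x³ − 32x². Remainder: 7x² − 53x − 15.
Step 5: lead(7x² − 53x − 15) ÷ lead(D) = 7x² ÷ x = 7x. Subtract (7x)·D = 7x² − 56x. Remainder: 3x − 15.
Step 6: lead(3x − 15) ÷ lead(D) = 3x ÷ x = 3. Subtract (3)·D = 3x − 24. Remainder: 9.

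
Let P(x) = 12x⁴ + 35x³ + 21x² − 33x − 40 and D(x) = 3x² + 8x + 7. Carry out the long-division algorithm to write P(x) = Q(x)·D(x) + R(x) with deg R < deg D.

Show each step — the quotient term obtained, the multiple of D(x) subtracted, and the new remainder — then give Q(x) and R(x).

Step 1: lead(12x⁴ + 35x³ + 21x² − 33x − 40) ÷ lead(D) = 12x⁴ ÷ 3x² = 4x². Subtract (4x²)·D = 12x⁴ + 32x³ + 28x². Remainder: 3x³ − 7x² − 33x − 40.
Step 2: lead(3x³ − 7x² − 33x − 40) ÷ lead(D) = 3x³ ÷ 3x² = x. Subtract (x)·D = 3x³ + 8x² + 7x. Remainder: −15x² − 40x − 40.
Step 3: lead(−15x² − 40x − 40) ÷ lead(D) = −15x² ÷ 3x² = −5. Subtract (−5)·D = −15x² − 40x − 35. Remainder: −5.

Q(x) = 4x² + x − 5; R(x) = −5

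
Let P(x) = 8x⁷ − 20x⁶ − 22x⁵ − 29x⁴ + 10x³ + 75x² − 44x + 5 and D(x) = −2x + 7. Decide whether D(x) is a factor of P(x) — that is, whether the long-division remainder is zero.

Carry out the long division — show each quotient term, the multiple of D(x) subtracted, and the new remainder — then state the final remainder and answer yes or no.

R(x) = −2, so D(x) is not a factor of P(x). no

Step 1: lead(8x⁷ − 20x⁶ − 22x⁵ − 29x⁴ + 10x³ + 75x² − 44x + 5) ÷ lead(D) = 8x⁷ ÷ −2x = −4x⁶. Subtract (−4x⁶)·D = 8x⁷ − 28x⁶. Remainder: 8x⁶ − 22x⁵ − 29x⁴ + 10x³ + 75x² − 44x + 5.
Step 2: lead(8x⁶ − 22x⁵ − 29x⁴ + 10x³ + 75x² − 44x + 5) ÷ lead(D) = 8x⁶ ÷ −2x = −4x⁵. Subtract (−4x⁵)·D = 8x⁶ − 28x⁵. Remainder: 6x⁵ − 29x⁴ + 10x³ + 75x² − 44x + 5.
Step 3: lead(6x⁵ − 29x⁴ + 10x³ + 75x² − 44x + 5) ÷ lead(D) = 6x⁵ ÷ −2x = −3x⁴. Subtract (−3x⁴)·D = 6x⁵ − 21x⁴. Remainder: −8x⁴ + 10x³ + 75x² − 44x + 5.
Step 4: lead(−8x⁴ + 10x³ + 75x² − 44x + 5) ÷ lead(D) = −8x⁴ ÷ −2x = 4x³. Subtract (4x³)·D = −8x⁴ + 28x³. Remainder: −18x³ + 75x² − 44x + 5.
Step 5: lead(−18x³ + 75x² − 44x + 5) ÷ lead(D) = −18x³ ÷ −2x = 9x². Subtract (9x²)·D = −18x³ + 63x². Remainder: 12x² − 44x + 5.
Step 6: lead(12x² − 44x + 5) ÷ lead(D) = 12x² ÷ −2x = −6x. Subtract (−6x)·D = 12x² − 42x. Remainder: −2x + 5.
Step 7: lead(−2x + 5) ÷ lead(D) = −2x ÷ −2x = 1. Subtract (1)·D = −2x + 7. Remainder: −2.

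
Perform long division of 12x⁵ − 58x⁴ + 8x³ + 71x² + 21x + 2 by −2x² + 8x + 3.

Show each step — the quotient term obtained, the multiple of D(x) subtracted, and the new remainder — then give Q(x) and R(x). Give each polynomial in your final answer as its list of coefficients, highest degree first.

Step 1: lead(12x⁵ − 58x⁴ + 8x³ + 71x² + 21x + 2) ÷ lead(D) = 12x⁵ ÷ −2x² = −6x³. Subtract (−6x³)·D = 12x⁵ − 48x⁴ − 18x³. Remainder: −10x⁴ + 26x³ + 71x² + 21x + 2.
Step 2: lead(−10x⁴ + 26x³ + 71x² + 21x + 2) ÷ lead(D) = −10x⁴ ÷ −2x² = 5x². Subtract (5x²)·D = −10x⁴ + 40x³ + 15x². Remainder: −14x³ + 56x² + 21x + 2.
Step 3: lead(−14x³ + 56x² + 21x + 2) ÷ lead(D) = −14x³ ÷ −2x² = 7x. Subtract (7x)·D = −14x³ + 56x² + 21x. Remainder: 2.

Q = [-6, 5, 7, 0]; R = [2]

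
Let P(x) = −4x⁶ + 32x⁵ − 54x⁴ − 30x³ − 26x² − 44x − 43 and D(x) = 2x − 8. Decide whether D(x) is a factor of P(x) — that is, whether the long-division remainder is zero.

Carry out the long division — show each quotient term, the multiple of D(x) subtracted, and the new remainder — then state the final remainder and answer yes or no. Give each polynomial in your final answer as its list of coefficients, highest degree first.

R = [5], so D(x) is not a factor of P(x). no

Step 1: lead(−4x⁶ + 32x⁵ − 54x⁴ − 30x³ − 26x² − 44x − 43) ÷ lead(D) = −4x⁶ ÷ 2x = −2x⁵. Subtract (−2x⁵)·D = −4x⁶ + 16x⁵. Remainder: 16x⁵ − 54x⁴ − 30x³ − 26x² − 44x − 43.
Step 2: lead(16x⁵ − 54x⁴ − 30x³ − 26x² − 44x − 43) ÷ lead(D) = 16x⁵ ÷ 2x = 8x⁴. Subtract (8x⁴)·D = 16x⁵ − 64x⁴. Remainder: 10x⁴ − 30x³ − 26x² − 44x − 43.
Step 3: lead(10x⁴ − 30x³ − 26x² − 44x − 43) ÷ lead(D) = 10x⁴ ÷ 2x = 5x³. Subtract (5x³)·D = 10x⁴ − 40x³. Remainder: 10x³ − 26x² − 44x − 43.
Step 4: lead(10x³ − 26x² − 44x − 43) ÷ lead(D) = 10x³ ÷ 2x = 5x². Subtract (5x²)·D = 10x³ − 40x². Remainder: 14x² − 44x − 43.
Step 5: lead(14x² − 44x − 43) ÷ lead(D) = 14x² ÷ 2x = 7x. Subtract (7x)·D = 14x² − 56x. Remainder: 12x − 43.
Step 6: lead(12x − 43) ÷ lead(D) = 12x ÷ 2x = 6. Subtract (6)·D = 12x − 48. Remainder: 5.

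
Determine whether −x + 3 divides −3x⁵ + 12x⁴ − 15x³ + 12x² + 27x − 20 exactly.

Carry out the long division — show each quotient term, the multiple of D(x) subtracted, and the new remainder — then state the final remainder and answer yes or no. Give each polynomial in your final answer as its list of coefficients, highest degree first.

Step 1: lead(−3x⁵ + 12x⁴ − 15x³ + 12x² + 27x − 20) ÷ lead(D) = −3x⁵ ÷ −x = 3x⁴. Subtract (3x⁴)·D = −3x⁵ + 9x⁴. Remainder: 3x⁴ − 15x³ + 12x² + 27x − 20.
Step 2: lead(3x⁴ − 15x³ + 12x² + 27x − 20) ÷ lead(D) = 3x⁴ ÷ −x = −3x³. Subtract (−3x³)·D = 3x⁴ − 9x³. Remainder: −6x³ + 12x² + 27x − 20.
Step 3: lead(−6x³ + 12x² + 27x − 20) ÷ lead(D) = −6x³ ÷ −x = 6x². Subtract (6x²)·D = −6x³ + 18x². Remainder: −6x² + 27x − 20.
Step 4: lead(−6x² + 27x − 20) ÷ lead(D) = −6x² ÷ −x = 6x. Subtract (6x)·D = −6x² + 18x. Remainder: 9x − 20.
Step 5: lead(9x − 20) ÷ lead(D) = 9x ÷ −x = −9. Subtract (−9)·D = 9x − 27. Remainder: 7.

R = [7], so D(x) is not a factor of P(x). no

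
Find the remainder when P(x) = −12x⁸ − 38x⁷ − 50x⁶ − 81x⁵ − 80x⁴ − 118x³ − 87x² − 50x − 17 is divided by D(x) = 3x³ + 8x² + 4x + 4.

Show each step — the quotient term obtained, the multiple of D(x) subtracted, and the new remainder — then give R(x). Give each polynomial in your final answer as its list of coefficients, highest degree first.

Step 1: lead(−12x⁸ − 38x⁷ − 50x⁶ − 81x⁵ − 80x⁴ − 118x³ − 87x² − 50x − 17) ÷ lead(D) = −12x⁸ ÷ 3x³ = −4x⁵. Subtract (−4x⁵)·D = −12x⁸ − 32x⁷ − 16x⁶ − 16x⁵. Remainder: −6x⁷ − 34x⁶ − 65x⁵ − 80x⁴ − 118x³ − 87x² − 50x − 17.
Step 2: lead(−6x⁷ − 34x⁶ − 65x⁵ − 80x⁴ − 118x³ − 87x² − 50x − 17) ÷ lead(D) = −6x⁷ ÷ 3x³ = −2x⁴. Subtract (−2x⁴)·D = −6x⁷ − 16x⁶ − 8x⁵ − 8x⁴. Remainder: −18x⁶ − 57x⁵ − 72x⁴ − 118x³ − 87x² − 50x − 17.
Step 3: lead(−18x⁶ − 57x⁵ − 72x⁴ − 118x³ − 87x² − 50x − 17) ÷ lead(D) = −18x⁶ ÷ 3x³ = −6x³. Subtract (−6x³)·D = −18x⁶ − 48x⁵ − 24x⁴ − 24x³. Remainder: −9x⁵ − 48x⁴ − 94x³ − 87x² − 50x − 17.
Step 4: lead(−9x⁵ − 48x⁴ − 94x³ − 87x² − 50x − 17) ÷ lead(D) = −9x⁵ ÷ 3x³ = −3x². Subtract (−3x²)·D = −9x⁵ − 24x⁴ − 12x³ − 12x². Remainder: −24x⁴ − 82x³ − 75x² − 50x − 17.
Step 5: lead(−24x⁴ − 82x³ − 75x² − 50x − 17) ÷ lead(D) = −24x⁴ ÷ 3x³ = −8x. Subtract (−8x)·D = −24x⁴ − 64x³ − 32x² − 32x. Remainder: −18x³ − 43x² − 18x − 17.
Step 6: lead(−18x³ − 43x² − 18x − 17) ÷ lead(D) = −18x³ ÷ 3x³ = −6. Subtract (−6)·D = −18x³ − 48x² − 24x − 24. Remainder: 5x² + 6x + 7.

R = [5, 6, 7]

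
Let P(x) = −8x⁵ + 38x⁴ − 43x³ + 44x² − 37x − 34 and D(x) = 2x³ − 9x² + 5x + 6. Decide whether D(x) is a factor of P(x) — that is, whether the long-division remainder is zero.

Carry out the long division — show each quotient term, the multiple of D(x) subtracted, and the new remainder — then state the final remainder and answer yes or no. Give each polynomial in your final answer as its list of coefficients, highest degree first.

Step 1: lead(−8x⁵ + 38x⁴ − 43x³ + 44x² − 37x − 34) ÷ lead(D) = −8x⁵ ÷ 2x³ = −4x². Subtract (−4x²)·D = −8x⁵ + 36x⁴ − 20x³ − 24x². Remainder: 2x⁴ − 23x³ + 68x² − 37x − 34.
Step 2: lead(2x⁴ − 23x³ + 68x² − 37x − 34) ÷ lead(D) = 2x⁴ ÷ 2x³ = x. Subtract (x)·D = 2x⁴ − 9x³ + 5x² + 6x. Remainder: −14x³ + 63x² − 43x − 34.
Step 3: lead(−14x³ + 63x² − 43x − 34) ÷ lead(D) = −14x³ ÷ 2x³ = −7. Subtract (−7)·D = −14x³ + 63x² − 35x − 42. Remainder: −8x + 8.

R = [-8, 8], so D(x) is not a factor of P(x). no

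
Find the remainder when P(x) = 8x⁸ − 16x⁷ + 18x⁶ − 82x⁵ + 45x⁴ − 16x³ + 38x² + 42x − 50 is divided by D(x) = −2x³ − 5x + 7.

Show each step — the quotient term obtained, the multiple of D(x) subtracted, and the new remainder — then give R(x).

R(x) = 4x² − 9x − 8

Step 1: lead(8x⁸ − 16x⁷ + 18x⁶ − 82x⁵ + 45x⁴ − 16x³ + 38x² + 42x − 50) ÷ lead(D) = 8x⁸ ÷ −2x³ = −4x⁵. Subtract (−4x⁵)·D = 8x⁸ + 20x⁶ − 28x⁵. Remainder: −16x⁷ − 2x⁶ − 54x⁵ + 45x⁴ − 16x³ + 38x² + 42x − 50.
Step 2: lead(−16x⁷ − 2x⁶ − 54x⁵ + 45x⁴ − 16x³ + 38x² + 42x − 50) ÷ lead(D) = −16x⁷ ÷ −2x³ = 8x⁴. Subtract (8x⁴)·D = −16x⁷ − 40x⁵ + 56x⁴. Remainder: −2x⁶ − 14x⁵ − 11x⁴ − 16x³ + 38x² + 42x − 50.
Step 3: lead(−2x⁶ − 14x⁵ − 11x⁴ − 16x³ + 38x² + 42x − 50) ÷ lead(D) = −2x⁶ ÷ −2x³ = x³. Subtract (x³)·D = −2x⁶ − 5x⁴ + 7x³. Remainder: −14x⁵ − 6x⁴ − 23x³ + 38x² + 42x − 50.
Step 4: lead(−14x⁵ − 6x⁴ − 23x³ + 38x² + 42x − 50) ÷ lead(D) = −14x⁵ ÷ −2x³ = 7x². Subtract (7x²)·D = −14x⁵ − 35x³ + 49x². Remainder: −6x⁴ + 12x³ − 11x² + 42x − 50.
Step 5: lead(−6x⁴ + 12x³ − 11x² + 42x − 50) ÷ lead(D) = −6x⁴ ÷ −2x³ = 3x. Subtract (3x)·D = −6x⁴ − 15x² + 21x. Remainder: 12x³ + 4x² + 21x − 50.
Step 6: lead(12x³ + 4x² + 21x − 50) ÷ lead(D) = 12x³ ÷ −2x³ = −6. Subtract (−6)·D = 12x³ + 30x − 42. Remainder: 4x² − 9x − 8.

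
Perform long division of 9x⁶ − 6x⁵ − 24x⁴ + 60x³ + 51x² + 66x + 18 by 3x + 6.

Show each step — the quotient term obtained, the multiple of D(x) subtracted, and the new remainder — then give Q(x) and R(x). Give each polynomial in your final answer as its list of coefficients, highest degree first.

Step 1: lead(9x⁶ − 6x⁵ − 24x⁴ + 60x³ + 51x² + 66x + 18) ÷ lead(D) = 9x⁶ ÷ 3x = 3x⁵. Subtract (3x⁵)·D = 9x⁶ + 18x⁵. Remainder: −24x⁵ − 24x⁴ + 60x³ + 51x² + 66x + 18.
Step 2: lead(−24x⁵ − 24x⁴ + 60x³ + 51x² + 66x + 18) ÷ lead(D) = −24x⁵ ÷ 3x = −8x⁴. Subtract (−8x⁴)·D = −24x⁵ − 48x⁴. Remainder: 24x⁴ + 60x³ + 51x² + 66x + 18.
Step 3: lead(24x⁴ + 60x³ + 51x² + 66x + 18) ÷ lead(D) = 24x⁴ ÷ 3x = 8x³. Subtract (8x³)·D = 24x⁴ + 48x³. Remainder: 12x³ + 51x² + 66x + 18.
Step 4: lead(12x³ + 51x² + 66x + 18) ÷ lead(D) = 12x³ ÷ 3x = 4x². Subtract (4x²)·D = 12x³ + 24x². Remainder: 27x² + 66x + 18.
Step 5: lead(27x² + 66x + 18) ÷ lead(D) = 27x² ÷ 3x = 9x. Subtract (9x)·D = 27x² + 54x. Remainder: 12x + 18.
Step 6: lead(12x + 18) ÷ lead(D) = 12x ÷ 3x = 4. Subtract (4)·D = 12x + 24. Remainder: −6.

Q = [3, -8, 8, 4, 9, 4]; R = [-6]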